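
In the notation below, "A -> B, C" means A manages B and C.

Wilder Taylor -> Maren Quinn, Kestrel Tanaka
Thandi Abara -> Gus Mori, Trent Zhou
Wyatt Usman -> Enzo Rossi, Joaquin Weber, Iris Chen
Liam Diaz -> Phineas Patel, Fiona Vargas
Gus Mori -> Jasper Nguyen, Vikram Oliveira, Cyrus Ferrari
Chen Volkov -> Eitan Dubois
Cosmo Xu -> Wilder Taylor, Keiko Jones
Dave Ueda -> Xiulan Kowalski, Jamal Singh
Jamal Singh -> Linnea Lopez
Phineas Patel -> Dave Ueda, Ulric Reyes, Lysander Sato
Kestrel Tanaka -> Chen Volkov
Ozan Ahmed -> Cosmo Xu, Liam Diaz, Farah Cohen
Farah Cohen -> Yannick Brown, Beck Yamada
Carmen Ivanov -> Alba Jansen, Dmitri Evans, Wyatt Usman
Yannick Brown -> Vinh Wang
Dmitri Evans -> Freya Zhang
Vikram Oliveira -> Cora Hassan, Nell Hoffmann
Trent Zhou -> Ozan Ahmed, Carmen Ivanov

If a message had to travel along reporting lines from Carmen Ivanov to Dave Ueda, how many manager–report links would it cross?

Carmen Ivanov is 1 level below Trent Zhou, and Dave Ueda is 4 levels below Trent Zhou (their lowest common manager). The shortest path runs up from Carmen Ivanov to Trent Zhou and back down to Dave Ueda: 1 + 4 = 5 links.

5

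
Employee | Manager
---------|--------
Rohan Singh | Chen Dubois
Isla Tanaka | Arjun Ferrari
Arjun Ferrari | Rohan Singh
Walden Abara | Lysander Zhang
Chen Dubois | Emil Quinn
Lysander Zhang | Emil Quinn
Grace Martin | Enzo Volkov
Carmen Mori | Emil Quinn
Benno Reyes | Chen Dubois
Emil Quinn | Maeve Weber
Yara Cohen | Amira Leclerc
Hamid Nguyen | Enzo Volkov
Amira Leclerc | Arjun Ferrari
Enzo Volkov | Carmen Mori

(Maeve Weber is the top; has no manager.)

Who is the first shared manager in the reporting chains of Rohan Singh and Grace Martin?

Rohan Singh's chain of managers is Chen Dubois, Emil Quinn, Maeve Weber. Grace Martin's chain of managers is Enzo Volkov, Carmen Mori, Emil Quinn, Maeve Weber. The first manager that appears in both chains is Emil Quinn.

Emil Quinn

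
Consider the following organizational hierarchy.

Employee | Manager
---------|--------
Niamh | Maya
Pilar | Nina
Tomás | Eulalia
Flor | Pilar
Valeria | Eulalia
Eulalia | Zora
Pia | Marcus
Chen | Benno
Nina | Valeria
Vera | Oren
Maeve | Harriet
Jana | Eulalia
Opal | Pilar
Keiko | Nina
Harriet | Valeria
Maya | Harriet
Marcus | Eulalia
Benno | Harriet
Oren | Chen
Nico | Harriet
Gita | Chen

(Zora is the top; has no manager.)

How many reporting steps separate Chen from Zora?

5

Chain from Chen up to Zora: Chen → Benno → Harriet → Valeria → Eulalia → Zora. That is 5 steps up, so Chen is 5 levels below Zora.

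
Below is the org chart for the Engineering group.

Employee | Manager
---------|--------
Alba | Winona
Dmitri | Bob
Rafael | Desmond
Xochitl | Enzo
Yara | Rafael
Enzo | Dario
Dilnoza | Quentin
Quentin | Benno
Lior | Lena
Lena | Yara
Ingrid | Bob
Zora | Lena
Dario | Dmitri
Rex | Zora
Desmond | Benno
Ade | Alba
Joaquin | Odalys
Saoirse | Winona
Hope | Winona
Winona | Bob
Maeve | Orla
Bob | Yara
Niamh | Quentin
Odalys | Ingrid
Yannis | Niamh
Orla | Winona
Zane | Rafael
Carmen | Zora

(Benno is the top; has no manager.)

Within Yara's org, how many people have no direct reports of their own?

9

The people in Yara's organization with no one reporting to them are Xochitl, Joaquin, Hope, Saoirse, Ade, Maeve, Lior, Carmen, Rex. That is 9.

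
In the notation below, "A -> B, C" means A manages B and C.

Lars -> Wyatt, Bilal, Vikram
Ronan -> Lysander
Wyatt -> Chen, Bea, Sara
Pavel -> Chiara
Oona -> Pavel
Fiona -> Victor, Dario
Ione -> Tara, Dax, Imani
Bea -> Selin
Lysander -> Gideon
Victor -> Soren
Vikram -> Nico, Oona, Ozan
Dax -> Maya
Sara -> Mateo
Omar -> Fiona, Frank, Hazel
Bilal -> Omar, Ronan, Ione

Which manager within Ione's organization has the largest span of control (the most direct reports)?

Direct-report counts within Ione's organization: Ione has 3; Dax has 1. The largest is 3, held by Ione.

Ione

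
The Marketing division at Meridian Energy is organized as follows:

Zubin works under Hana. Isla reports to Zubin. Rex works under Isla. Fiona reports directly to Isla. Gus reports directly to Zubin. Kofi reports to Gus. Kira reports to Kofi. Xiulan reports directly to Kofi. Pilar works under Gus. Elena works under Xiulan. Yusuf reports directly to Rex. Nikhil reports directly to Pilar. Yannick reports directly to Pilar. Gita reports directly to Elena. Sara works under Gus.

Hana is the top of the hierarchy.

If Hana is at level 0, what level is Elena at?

Chain from Elena up to Hana: Elena → Xiulan → Kofi → Gus → Zubin → Hana. That is 5 steps up, so Elena is 5 levels below Hana.

5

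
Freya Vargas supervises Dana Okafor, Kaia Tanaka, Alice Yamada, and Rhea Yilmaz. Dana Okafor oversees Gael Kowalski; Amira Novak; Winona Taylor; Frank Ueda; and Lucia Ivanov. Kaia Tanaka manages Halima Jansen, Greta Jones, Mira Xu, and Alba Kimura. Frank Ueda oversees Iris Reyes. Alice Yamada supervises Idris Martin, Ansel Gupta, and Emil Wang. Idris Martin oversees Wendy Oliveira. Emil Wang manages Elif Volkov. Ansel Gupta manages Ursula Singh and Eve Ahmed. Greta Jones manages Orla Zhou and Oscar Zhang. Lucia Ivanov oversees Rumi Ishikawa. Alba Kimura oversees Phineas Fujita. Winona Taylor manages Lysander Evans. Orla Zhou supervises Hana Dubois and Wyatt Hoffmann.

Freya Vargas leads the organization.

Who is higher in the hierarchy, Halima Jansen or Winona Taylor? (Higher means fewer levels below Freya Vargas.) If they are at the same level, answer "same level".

Both Halima Jansen and Winona Taylor are 2 levels below Freya Vargas.

same level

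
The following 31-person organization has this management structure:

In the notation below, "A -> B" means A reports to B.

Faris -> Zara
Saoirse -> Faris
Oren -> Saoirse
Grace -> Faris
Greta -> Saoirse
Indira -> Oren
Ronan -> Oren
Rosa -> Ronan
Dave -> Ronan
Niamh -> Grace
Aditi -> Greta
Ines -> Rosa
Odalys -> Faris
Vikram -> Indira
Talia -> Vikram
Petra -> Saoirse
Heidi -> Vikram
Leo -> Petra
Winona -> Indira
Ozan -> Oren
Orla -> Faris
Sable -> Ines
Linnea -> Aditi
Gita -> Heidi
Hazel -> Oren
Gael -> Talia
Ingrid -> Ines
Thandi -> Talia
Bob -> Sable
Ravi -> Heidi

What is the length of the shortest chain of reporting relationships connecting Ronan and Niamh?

Ronan is 3 levels below Faris, and Niamh is 2 levels below Faris (their lowest common manager). The shortest path runs up from Ronan to Faris and back down to Niamh: 3 + 2 = 5 links.

5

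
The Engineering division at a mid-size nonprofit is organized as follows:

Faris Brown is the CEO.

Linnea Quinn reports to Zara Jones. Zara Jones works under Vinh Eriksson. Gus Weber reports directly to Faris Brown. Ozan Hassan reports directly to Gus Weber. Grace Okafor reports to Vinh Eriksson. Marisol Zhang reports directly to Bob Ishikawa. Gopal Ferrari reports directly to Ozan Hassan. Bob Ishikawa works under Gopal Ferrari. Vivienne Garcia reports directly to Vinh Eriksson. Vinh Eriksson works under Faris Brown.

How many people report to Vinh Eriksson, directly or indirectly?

4

Vinh Eriksson directly manages Vivienne Garcia, Zara Jones, Grace Okafor. Vivienne Garcia has no reports. Under Zara Jones: Linnea Quinn (1). Grace Okafor has no reports. So Vinh Eriksson's organization is 3 direct reports plus everyone under them: 1 + 2 + 1 = 4.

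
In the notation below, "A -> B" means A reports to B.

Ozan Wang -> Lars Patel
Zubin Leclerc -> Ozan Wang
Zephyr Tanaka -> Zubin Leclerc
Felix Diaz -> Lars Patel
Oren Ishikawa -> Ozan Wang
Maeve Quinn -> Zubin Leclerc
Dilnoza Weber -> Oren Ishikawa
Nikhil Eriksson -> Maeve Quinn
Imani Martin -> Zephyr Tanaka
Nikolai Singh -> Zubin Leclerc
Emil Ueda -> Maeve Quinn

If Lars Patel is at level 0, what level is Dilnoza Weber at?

3

Chain from Dilnoza Weber up to Lars Patel: Dilnoza Weber → Oren Ishikawa → Ozan Wang → Lars Patel. That is 3 steps up, so Dilnoza Weber is 3 levels below Lars Patel.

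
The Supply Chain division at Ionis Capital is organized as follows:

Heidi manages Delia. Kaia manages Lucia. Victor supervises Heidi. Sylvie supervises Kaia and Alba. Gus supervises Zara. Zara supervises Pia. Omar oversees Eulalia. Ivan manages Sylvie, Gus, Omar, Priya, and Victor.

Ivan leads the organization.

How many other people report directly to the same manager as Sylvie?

Sylvie reports to Ivan. Ivan's other direct reports are Gus, Omar, Priya, Victor — 4 peers.

4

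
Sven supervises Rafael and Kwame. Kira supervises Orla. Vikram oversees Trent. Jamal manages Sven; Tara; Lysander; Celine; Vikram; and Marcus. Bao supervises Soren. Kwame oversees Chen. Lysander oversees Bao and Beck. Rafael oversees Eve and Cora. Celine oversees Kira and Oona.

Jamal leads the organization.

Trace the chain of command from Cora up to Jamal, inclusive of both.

Cora reports to Rafael. Rafael reports to Sven. Sven reports to Jamal. Jamal is at the top.

Cora -> Rafael -> Sven -> Jamal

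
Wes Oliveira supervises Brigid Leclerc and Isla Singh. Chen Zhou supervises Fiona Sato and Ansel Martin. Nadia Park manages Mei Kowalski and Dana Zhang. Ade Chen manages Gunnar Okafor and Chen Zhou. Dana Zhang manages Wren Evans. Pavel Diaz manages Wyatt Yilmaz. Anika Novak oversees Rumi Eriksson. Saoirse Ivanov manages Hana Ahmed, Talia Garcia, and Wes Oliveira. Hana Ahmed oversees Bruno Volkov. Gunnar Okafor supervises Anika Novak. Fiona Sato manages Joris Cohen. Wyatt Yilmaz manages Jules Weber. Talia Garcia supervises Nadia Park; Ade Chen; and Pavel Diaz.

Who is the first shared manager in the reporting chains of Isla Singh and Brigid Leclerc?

Wes Oliveira

Isla Singh's chain of managers is Wes Oliveira, Saoirse Ivanov. Brigid Leclerc's chain of managers is Wes Oliveira, Saoirse Ivanov. The first manager that appears in both chains is Wes Oliveira.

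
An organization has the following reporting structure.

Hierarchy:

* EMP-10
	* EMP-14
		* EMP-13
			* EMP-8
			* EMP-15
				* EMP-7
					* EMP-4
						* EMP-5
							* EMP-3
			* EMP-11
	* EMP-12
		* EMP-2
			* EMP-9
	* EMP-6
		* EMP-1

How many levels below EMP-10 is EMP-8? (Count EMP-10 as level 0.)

3

Chain from EMP-8 up to EMP-10: EMP-8 → EMP-13 → EMP-14 → EMP-10. That is 3 steps up, so EMP-8 is 3 levels below EMP-10.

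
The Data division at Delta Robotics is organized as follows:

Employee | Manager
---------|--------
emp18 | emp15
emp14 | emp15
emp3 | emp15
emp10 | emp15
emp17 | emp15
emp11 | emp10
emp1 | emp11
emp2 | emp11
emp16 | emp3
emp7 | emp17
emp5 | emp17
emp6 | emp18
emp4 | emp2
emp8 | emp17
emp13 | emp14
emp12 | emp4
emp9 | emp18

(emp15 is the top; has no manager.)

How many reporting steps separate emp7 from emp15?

2

Chain from emp7 up to emp15: emp7 → emp17 → emp15. That is 2 steps up, so emp7 is 2 levels below emp15.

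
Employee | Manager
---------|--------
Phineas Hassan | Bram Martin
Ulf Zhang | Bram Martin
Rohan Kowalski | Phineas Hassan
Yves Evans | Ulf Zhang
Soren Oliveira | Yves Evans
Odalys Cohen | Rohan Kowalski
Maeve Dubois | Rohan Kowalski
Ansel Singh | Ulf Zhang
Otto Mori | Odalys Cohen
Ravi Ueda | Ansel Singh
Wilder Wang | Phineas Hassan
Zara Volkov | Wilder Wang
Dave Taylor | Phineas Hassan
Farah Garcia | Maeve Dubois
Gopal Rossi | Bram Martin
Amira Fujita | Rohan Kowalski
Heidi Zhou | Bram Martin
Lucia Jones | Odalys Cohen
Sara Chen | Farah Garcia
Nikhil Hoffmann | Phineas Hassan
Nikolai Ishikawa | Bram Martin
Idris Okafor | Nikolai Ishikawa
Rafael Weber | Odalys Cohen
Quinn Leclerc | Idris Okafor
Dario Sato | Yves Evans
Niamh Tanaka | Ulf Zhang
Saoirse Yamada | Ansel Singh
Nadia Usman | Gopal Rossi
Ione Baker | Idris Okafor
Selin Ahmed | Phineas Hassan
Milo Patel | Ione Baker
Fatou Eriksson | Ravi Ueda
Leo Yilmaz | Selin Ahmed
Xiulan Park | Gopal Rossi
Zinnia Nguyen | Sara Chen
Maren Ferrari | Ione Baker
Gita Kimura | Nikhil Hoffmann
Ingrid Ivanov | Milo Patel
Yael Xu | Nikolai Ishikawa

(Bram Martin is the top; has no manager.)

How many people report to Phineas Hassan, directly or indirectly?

Phineas Hassan directly manages Rohan Kowalski, Wilder Wang, Dave Taylor, Nikhil Hoffmann, Selin Ahmed. Under Rohan Kowalski: Amira Fujita, Maeve Dubois, Farah Garcia, Sara Chen, Zinnia Nguyen, Odalys Cohen, Rafael Weber, Lucia Jones, Otto Mori (9). Under Wilder Wang: Zara Volkov (1). Dave Taylor has no reports. Under Nikhil Hoffmann: Gita Kimura (1). Under Selin Ahmed: Leo Yilmaz (1). So Phineas Hassan's organization is 5 direct reports plus everyone under them: 10 + 2 + 1 + 2 + 2 = 17.

17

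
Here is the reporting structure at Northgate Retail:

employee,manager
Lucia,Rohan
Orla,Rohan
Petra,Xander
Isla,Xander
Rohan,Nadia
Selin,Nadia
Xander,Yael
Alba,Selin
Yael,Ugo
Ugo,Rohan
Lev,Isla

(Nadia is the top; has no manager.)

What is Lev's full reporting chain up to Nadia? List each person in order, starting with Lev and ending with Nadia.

Lev -> Isla -> Xander -> Yael -> Ugo -> Rohan -> Nadia

Lev reports to Isla. Isla reports to Xander. Xander reports to Yael. Yael reports to Ugo. Ugo reports to Rohan. Rohan reports to Nadia. Nadia is at the top.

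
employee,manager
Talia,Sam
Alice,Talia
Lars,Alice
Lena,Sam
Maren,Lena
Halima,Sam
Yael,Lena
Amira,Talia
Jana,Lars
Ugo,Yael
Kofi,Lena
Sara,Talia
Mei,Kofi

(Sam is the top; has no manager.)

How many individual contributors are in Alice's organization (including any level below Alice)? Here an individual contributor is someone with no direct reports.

1

The only person in Alice's organization with no one reporting to them is Jana. That is 1.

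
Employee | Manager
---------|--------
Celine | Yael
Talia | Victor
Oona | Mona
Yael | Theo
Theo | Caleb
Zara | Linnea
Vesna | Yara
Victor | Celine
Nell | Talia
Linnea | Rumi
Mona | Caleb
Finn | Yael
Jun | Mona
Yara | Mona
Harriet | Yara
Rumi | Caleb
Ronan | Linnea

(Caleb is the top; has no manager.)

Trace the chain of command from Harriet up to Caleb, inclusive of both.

Harriet -> Yara -> Mona -> Caleb

Harriet reports to Yara. Yara reports to Mona. Mona reports to Caleb. Caleb is at the top.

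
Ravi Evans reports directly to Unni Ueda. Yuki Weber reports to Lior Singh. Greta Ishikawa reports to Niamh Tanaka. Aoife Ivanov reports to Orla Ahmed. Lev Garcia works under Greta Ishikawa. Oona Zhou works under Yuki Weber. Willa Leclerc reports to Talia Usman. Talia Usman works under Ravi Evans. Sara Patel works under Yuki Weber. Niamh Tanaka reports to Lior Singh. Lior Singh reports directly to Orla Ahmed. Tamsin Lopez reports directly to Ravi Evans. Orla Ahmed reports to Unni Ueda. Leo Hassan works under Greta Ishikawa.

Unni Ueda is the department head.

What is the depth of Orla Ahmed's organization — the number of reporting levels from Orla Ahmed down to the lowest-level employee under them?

The longest chain under Orla Ahmed runs Orla Ahmed → Lior Singh → Niamh Tanaka → Greta Ishikawa → Lev Garcia, which is 4 levels below Orla Ahmed.

4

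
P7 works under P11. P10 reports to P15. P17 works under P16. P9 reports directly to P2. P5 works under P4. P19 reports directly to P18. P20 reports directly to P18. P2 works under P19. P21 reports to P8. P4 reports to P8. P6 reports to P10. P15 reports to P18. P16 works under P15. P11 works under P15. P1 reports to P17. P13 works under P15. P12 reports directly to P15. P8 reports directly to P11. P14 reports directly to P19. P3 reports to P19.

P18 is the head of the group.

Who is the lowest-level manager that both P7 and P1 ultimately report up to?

P7's chain of managers is P11, P15, P18. P1's chain of managers is P17, P16, P15, P18. The first manager that appears in both chains is P15.

P15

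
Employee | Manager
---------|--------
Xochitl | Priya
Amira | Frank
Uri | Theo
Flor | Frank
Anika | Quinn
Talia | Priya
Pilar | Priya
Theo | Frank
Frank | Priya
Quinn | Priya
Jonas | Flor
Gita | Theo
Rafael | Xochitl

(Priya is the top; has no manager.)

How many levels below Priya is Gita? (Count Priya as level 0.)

3

Chain from Gita up to Priya: Gita → Theo → Frank → Priya. That is 3 steps up, so Gita is 3 levels below Priya.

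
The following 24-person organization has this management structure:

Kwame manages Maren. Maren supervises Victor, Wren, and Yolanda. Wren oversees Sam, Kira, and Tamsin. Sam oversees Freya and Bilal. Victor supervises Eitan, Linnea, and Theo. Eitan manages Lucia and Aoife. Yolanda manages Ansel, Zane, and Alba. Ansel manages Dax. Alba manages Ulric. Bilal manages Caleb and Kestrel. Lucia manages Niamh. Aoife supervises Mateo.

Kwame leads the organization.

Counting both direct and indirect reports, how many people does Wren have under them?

Wren directly manages Sam, Kira, Tamsin. Under Sam: Bilal, Caleb, Kestrel, Freya (4). Kira has no reports. Tamsin has no reports. So Wren's organization is 3 direct reports plus everyone under them: 5 + 1 + 1 = 7.

7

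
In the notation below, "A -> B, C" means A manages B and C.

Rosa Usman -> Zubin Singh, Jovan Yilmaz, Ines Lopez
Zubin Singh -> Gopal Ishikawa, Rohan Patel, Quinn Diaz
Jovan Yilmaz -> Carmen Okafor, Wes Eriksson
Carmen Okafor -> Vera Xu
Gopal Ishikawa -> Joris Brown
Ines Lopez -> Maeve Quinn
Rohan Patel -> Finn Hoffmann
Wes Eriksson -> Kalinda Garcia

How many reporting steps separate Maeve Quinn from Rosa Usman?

2

Chain from Maeve Quinn up to Rosa Usman: Maeve Quinn → Ines Lopez → Rosa Usman. That is 2 steps up, so Maeve Quinn is 2 levels below Rosa Usman.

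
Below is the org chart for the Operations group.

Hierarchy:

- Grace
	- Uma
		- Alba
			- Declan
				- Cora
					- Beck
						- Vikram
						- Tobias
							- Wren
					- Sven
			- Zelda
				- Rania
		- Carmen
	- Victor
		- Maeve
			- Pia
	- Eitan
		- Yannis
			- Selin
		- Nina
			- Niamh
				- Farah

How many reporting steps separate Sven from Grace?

Chain from Sven up to Grace: Sven → Cora → Declan → Alba → Uma → Grace. That is 5 steps up, so Sven is 5 levels below Grace.

5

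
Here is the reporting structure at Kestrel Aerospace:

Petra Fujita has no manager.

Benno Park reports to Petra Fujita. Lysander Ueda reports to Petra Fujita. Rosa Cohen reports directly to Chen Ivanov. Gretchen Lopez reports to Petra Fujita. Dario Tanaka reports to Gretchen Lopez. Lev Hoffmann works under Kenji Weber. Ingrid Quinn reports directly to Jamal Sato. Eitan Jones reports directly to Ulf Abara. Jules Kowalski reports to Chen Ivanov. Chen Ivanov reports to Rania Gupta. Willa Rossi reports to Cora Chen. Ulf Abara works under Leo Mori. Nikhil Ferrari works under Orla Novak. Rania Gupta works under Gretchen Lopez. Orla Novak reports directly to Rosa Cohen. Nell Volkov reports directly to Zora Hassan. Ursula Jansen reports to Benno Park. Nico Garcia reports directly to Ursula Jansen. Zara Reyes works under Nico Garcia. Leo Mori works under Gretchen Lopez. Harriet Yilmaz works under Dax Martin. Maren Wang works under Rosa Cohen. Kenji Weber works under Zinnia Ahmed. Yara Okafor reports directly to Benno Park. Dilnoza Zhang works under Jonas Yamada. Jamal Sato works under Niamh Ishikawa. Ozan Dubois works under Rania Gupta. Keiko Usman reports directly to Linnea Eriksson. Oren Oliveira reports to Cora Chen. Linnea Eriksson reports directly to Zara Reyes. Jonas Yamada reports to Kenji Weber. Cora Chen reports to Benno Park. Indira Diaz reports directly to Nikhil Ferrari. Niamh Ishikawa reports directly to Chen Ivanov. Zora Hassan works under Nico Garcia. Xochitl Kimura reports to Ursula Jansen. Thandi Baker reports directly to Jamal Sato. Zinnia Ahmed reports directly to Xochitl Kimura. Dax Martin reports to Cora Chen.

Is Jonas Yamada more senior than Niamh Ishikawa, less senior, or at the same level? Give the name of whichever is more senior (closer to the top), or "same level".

Niamh Ishikawa

Jonas Yamada is 6 levels below Petra Fujita; Niamh Ishikawa is 4. Niamh Ishikawa is higher.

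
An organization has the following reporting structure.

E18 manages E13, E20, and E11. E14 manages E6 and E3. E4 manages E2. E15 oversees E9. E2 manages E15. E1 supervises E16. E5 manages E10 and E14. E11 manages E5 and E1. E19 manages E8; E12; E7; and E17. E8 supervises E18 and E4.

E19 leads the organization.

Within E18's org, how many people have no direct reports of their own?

6

The people in E18's organization with no one reporting to them are E20, E13, E16, E10, E6, E3. That is 6.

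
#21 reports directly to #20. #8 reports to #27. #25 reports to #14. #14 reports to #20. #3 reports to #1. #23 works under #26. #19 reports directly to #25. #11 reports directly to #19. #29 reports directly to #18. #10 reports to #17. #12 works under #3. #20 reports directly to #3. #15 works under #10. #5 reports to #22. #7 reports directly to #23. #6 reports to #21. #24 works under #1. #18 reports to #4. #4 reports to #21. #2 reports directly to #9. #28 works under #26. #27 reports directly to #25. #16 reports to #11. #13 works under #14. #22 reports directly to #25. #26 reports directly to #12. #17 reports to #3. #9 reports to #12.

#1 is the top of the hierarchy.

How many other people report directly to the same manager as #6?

#6 reports to #21. #21's other direct reports are #4 — 1 peer.

1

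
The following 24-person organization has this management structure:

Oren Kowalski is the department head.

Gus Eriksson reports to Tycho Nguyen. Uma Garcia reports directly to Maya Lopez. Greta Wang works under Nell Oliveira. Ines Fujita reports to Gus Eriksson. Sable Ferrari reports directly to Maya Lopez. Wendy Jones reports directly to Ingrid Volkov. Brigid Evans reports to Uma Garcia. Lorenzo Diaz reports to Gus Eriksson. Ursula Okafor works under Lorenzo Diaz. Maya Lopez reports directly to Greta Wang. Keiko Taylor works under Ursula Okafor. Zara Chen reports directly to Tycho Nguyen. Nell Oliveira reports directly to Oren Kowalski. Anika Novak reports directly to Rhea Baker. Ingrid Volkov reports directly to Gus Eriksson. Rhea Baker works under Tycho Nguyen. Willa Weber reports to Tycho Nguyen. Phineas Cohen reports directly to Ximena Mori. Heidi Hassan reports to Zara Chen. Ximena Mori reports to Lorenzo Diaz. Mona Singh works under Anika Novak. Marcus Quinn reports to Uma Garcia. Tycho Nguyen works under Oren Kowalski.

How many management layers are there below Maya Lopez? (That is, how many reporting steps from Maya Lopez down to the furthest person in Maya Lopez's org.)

The longest chain under Maya Lopez runs Maya Lopez → Uma Garcia → Brigid Evans, which is 2 levels below Maya Lopez.

2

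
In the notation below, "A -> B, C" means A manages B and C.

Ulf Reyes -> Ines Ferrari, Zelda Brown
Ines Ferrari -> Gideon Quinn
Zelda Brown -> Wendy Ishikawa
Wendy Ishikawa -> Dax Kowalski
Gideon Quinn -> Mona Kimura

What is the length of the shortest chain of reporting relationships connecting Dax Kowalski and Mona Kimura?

Dax Kowalski is 3 levels below Ulf Reyes, and Mona Kimura is 3 levels below Ulf Reyes (their lowest common manager). The shortest path runs up from Dax Kowalski to Ulf Reyes and back down to Mona Kimura: 3 + 3 = 6 links.

6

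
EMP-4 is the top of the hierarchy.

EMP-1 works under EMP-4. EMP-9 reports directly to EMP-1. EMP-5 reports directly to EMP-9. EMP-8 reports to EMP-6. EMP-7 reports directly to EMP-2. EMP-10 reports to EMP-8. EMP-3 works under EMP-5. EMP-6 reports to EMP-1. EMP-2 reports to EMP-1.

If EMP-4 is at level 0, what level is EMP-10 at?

4

Chain from EMP-10 up to EMP-4: EMP-10 → EMP-8 → EMP-6 → EMP-1 → EMP-4. That is 4 steps up, so EMP-10 is 4 levels below EMP-4.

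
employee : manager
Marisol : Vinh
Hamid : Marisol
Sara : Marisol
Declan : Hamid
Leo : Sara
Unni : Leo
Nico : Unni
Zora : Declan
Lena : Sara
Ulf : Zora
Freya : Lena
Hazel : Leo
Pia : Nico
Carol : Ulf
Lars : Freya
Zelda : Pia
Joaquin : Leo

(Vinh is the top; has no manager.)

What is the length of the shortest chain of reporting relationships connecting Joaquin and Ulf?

Joaquin is 3 levels below Marisol, and Ulf is 4 levels below Marisol (their lowest common manager). The shortest path runs up from Joaquin to Marisol and back down to Ulf: 3 + 4 = 7 links.

7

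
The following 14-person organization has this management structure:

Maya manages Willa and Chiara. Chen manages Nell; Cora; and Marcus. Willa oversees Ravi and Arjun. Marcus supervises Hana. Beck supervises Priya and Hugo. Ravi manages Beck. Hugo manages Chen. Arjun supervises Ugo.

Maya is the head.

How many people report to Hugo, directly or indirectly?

5

Hugo directly manages Chen. Under Chen: Nell, Marcus, Hana, Cora (4). That's 5 in total.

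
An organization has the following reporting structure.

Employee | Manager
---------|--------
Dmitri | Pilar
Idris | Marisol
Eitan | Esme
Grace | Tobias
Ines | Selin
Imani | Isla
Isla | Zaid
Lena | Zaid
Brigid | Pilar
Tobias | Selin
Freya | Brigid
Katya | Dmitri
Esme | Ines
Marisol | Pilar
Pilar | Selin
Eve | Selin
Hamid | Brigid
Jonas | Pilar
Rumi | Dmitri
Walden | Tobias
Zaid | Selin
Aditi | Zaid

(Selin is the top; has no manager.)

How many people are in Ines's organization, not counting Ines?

2

Ines directly manages Esme. Under Esme: Eitan (1). That's 2 in total.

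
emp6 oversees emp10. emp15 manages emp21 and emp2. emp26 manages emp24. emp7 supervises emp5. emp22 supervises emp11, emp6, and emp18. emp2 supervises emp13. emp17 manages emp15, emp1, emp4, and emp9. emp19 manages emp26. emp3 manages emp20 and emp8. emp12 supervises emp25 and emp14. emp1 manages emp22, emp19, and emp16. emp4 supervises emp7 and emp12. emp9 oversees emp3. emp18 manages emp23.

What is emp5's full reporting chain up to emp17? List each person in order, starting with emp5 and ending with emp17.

emp5 -> emp7 -> emp4 -> emp17

emp5 reports to emp7. emp7 reports to emp4. emp4 reports to emp17. emp17 is at the top.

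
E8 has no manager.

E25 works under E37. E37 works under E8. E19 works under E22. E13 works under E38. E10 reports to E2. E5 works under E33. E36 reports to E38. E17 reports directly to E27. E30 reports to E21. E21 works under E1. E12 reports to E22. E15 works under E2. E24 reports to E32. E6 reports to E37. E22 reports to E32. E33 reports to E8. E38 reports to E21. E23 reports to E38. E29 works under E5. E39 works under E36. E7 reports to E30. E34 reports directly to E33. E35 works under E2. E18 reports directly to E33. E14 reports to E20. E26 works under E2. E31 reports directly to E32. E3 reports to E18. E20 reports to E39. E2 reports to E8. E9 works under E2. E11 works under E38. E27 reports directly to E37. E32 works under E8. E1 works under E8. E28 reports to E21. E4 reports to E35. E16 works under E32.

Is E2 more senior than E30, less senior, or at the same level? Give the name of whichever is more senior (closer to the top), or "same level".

E2 is 1 level below E8; E30 is 3. E2 is higher.

E2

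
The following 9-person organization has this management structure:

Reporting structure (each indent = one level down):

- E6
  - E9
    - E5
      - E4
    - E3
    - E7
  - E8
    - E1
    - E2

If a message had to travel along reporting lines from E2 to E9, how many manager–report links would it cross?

E2 is 2 levels below E6, and E9 is 1 level below E6 (their lowest common manager). The shortest path runs up from E2 to E6 and back down to E9: 2 + 1 = 3 links.

3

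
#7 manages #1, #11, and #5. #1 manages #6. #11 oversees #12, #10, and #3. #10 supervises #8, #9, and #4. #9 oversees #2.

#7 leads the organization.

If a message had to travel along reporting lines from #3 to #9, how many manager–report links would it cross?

#3 is 1 level below #11, and #9 is 2 levels below #11 (their lowest common manager). The shortest path runs up from #3 to #11 and back down to #9: 1 + 2 = 3 links.

3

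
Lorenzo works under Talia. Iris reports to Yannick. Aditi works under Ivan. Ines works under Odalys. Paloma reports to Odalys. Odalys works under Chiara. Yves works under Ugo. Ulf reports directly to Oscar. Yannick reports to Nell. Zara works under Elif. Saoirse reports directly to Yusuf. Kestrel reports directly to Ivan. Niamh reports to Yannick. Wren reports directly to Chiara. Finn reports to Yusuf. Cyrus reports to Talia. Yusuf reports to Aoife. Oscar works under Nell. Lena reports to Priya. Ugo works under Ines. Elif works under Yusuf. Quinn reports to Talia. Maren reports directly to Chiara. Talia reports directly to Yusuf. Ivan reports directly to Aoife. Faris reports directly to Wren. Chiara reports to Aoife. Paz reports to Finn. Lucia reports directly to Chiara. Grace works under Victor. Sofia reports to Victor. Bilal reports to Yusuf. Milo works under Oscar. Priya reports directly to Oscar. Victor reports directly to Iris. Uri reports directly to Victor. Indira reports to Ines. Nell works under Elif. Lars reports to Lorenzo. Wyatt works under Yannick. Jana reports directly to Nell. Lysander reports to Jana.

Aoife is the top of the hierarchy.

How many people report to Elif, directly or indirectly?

17

Elif directly manages Nell, Zara. Under Nell: Jana, Lysander, Oscar, Ulf, Milo, Priya, Lena, Yannick, Wyatt, Iris, Victor, Sofia, Grace, Uri, Niamh (15). Zara has no reports. So Elif's organization is 2 direct reports plus everyone under them: 16 + 1 = 17.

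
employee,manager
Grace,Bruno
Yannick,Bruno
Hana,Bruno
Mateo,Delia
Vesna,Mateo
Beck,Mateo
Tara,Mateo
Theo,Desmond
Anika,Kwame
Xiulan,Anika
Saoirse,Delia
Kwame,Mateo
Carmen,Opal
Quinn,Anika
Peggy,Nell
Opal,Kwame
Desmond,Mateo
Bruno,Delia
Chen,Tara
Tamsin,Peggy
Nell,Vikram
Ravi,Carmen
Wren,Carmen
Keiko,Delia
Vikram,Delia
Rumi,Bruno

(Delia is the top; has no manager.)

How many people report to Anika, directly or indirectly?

Anika directly manages Quinn, Xiulan. Quinn has no reports. Xiulan has no reports. So Anika's organization is 2 direct reports plus everyone under them: 1 + 1 = 2.

2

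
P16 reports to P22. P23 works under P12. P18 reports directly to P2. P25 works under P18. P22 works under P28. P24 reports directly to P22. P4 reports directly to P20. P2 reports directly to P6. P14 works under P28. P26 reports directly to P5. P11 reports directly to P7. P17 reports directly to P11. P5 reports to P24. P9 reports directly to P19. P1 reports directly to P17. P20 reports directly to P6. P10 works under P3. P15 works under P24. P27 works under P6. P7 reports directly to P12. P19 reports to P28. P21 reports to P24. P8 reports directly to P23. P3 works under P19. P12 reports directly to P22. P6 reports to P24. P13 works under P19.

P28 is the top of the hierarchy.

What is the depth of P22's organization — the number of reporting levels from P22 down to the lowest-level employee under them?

5

The longest chain under P22 runs P22 → P12 → P7 → P11 → P17 → P1, which is 5 levels below P22.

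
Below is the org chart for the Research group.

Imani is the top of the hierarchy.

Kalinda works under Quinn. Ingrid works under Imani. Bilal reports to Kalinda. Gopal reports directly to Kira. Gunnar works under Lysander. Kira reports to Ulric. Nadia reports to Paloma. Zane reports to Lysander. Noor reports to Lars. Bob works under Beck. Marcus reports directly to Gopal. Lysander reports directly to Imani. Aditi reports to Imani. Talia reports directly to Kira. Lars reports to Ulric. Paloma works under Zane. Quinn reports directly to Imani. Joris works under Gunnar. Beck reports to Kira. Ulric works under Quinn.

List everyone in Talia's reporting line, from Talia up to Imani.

Talia -> Kira -> Ulric -> Quinn -> Imani

Talia reports to Kira. Kira reports to Ulric. Ulric reports to Quinn. Quinn reports to Imani. Imani is at the top.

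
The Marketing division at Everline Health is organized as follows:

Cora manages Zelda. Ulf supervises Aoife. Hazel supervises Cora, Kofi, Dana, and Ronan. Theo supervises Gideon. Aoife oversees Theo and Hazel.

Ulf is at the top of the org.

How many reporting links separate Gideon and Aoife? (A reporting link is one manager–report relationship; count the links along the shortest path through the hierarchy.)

Gideon is in Aoife's organization: the chain from Gideon up to Aoife is Gideon → Theo → Aoife, which is 2 links.

2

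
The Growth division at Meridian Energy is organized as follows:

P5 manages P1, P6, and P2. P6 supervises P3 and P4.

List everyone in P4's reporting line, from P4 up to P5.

P4 reports to P6. P6 reports to P5. P5 is at the top.

P4 -> P6 -> P5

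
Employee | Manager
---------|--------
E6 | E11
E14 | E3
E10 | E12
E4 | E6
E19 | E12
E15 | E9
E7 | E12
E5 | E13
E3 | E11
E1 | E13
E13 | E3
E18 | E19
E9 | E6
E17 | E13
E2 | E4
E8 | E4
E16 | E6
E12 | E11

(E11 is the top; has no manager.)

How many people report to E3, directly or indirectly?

5

E3 directly manages E13, E14. Under E13: E5, E17, E1 (3). E14 has no reports. So E3's organization is 2 direct reports plus everyone under them: 4 + 1 = 5.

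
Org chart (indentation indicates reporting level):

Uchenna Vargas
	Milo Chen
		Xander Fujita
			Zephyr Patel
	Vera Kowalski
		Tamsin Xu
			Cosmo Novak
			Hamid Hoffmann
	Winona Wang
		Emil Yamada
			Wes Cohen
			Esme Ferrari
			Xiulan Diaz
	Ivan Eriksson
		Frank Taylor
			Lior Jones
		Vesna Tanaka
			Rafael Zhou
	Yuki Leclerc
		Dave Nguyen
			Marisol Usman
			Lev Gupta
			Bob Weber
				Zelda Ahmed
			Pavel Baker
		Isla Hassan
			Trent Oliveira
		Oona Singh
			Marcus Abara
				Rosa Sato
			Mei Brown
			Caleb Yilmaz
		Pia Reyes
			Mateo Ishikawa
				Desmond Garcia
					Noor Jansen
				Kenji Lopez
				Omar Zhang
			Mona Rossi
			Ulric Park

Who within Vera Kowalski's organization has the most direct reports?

Tamsin Xu

Direct-report counts within Vera Kowalski's organization: Vera Kowalski has 1; Tamsin Xu has 2. The largest is 2, held by Tamsin Xu.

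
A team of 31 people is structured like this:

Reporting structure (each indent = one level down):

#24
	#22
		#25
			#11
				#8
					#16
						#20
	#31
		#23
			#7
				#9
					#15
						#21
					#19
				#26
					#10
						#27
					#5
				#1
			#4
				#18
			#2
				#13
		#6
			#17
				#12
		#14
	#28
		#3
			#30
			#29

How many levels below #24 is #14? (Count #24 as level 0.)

2

Chain from #14 up to #24: #14 → #31 → #24. That is 2 steps up, so #14 is 2 levels below #24.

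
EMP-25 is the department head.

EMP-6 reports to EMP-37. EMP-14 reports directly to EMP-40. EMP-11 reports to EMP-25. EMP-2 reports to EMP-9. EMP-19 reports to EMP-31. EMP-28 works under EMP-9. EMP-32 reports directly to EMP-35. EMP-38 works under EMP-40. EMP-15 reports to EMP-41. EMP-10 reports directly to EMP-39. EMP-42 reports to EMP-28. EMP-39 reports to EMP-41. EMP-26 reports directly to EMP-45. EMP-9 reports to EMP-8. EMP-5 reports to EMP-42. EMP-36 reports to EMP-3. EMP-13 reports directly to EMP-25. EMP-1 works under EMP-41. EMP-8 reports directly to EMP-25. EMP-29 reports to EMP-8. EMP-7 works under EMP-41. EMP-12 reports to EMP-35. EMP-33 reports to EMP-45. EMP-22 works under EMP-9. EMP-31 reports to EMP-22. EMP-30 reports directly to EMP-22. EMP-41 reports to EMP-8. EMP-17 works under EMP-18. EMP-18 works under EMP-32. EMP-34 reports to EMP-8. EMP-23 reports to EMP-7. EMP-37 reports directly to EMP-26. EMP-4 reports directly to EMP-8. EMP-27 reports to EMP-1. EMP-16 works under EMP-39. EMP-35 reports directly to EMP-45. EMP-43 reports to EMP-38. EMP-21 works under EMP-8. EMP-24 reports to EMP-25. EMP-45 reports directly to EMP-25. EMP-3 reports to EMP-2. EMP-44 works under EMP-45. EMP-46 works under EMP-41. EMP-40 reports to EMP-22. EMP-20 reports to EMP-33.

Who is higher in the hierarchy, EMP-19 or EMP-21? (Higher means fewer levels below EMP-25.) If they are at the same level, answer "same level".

EMP-21

EMP-19 is 5 levels below EMP-25; EMP-21 is 2. EMP-21 is higher.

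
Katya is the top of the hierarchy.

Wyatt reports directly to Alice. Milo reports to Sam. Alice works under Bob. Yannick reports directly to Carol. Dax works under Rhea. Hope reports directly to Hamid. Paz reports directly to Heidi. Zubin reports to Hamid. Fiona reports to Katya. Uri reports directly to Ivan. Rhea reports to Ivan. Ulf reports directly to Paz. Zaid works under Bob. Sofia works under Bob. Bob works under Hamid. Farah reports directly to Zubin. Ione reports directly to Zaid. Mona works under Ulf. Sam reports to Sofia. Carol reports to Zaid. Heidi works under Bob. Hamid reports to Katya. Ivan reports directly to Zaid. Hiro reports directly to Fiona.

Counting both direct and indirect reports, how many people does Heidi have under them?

Heidi directly manages Paz. Under Paz: Ulf, Mona (2). That's 3 in total.

3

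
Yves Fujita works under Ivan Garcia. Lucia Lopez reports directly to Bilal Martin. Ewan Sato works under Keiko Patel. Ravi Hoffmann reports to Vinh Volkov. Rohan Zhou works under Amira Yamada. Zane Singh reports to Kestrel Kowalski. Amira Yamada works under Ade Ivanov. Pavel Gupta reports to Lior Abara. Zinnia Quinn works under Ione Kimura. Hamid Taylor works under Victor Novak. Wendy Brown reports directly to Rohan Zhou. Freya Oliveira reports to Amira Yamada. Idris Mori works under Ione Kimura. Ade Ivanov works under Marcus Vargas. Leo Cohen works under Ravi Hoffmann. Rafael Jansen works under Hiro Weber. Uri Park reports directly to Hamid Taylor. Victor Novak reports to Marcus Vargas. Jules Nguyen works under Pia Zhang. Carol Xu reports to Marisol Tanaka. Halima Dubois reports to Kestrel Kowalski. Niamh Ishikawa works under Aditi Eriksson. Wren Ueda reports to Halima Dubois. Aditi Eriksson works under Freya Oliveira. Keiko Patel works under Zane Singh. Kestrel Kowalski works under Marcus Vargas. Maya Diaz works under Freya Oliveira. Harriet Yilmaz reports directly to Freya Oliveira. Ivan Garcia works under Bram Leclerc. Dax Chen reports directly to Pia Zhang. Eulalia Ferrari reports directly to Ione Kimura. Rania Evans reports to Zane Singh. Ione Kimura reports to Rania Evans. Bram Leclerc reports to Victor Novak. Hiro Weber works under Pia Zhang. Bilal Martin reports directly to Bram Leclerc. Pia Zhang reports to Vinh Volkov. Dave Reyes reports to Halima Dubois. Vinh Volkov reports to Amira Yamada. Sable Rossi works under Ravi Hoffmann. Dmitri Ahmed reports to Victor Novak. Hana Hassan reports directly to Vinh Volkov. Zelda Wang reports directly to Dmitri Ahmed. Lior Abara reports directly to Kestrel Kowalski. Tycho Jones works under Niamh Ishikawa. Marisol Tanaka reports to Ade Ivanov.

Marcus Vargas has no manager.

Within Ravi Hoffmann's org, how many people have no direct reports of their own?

2

The people in Ravi Hoffmann's organization with no one reporting to them are Leo Cohen, Sable Rossi. That is 2.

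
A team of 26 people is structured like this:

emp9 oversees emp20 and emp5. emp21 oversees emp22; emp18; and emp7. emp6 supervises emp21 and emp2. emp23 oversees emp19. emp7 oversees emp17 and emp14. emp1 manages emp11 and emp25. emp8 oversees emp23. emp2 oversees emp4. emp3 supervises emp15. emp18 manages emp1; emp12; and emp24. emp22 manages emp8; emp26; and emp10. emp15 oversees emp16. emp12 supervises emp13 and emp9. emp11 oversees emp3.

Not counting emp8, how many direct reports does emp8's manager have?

2

emp8 reports to emp22. emp22's other direct reports are emp26, emp10 — 2 peers.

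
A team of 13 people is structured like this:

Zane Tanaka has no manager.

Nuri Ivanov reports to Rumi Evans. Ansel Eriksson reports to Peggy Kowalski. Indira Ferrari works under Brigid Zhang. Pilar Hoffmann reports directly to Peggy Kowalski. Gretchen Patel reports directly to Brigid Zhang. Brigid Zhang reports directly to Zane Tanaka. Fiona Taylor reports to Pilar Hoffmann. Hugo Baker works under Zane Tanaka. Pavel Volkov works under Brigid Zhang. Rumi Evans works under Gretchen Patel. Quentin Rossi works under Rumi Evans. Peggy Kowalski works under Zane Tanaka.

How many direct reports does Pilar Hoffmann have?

1

Pilar Hoffmann directly manages Fiona Taylor. That is 1 direct report.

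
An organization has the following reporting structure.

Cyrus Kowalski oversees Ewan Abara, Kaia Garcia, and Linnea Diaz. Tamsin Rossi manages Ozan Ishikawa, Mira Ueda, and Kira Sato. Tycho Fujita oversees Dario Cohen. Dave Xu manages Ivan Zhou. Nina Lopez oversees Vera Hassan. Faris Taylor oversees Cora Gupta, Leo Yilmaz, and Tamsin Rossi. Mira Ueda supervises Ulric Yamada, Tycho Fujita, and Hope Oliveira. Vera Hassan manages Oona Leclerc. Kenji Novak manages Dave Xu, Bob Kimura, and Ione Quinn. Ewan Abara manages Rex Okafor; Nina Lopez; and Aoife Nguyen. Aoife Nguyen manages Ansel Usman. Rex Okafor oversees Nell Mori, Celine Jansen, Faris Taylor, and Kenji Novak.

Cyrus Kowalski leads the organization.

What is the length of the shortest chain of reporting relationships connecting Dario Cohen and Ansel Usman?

8

Dario Cohen is 6 levels below Ewan Abara, and Ansel Usman is 2 levels below Ewan Abara (their lowest common manager). The shortest path runs up from Dario Cohen to Ewan Abara and back down to Ansel Usman: 6 + 2 = 8 links.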